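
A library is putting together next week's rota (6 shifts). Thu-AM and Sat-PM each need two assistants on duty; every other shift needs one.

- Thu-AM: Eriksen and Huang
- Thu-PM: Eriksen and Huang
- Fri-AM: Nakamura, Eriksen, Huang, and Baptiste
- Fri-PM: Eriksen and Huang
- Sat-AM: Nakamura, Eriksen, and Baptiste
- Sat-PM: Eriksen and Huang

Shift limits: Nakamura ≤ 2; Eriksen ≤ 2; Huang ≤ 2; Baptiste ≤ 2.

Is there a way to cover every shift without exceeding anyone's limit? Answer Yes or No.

No

Total capacity is 8 and 8 slots are needed, so capacity alone doesn't rule it out.
Shifts {Thu-AM, Thu-PM, Sat-PM} need 5 worker-slots in total, but the assistants available for any of those shifts (Eriksen and Huang) can supply at most 4 among them. So no valid schedule exists.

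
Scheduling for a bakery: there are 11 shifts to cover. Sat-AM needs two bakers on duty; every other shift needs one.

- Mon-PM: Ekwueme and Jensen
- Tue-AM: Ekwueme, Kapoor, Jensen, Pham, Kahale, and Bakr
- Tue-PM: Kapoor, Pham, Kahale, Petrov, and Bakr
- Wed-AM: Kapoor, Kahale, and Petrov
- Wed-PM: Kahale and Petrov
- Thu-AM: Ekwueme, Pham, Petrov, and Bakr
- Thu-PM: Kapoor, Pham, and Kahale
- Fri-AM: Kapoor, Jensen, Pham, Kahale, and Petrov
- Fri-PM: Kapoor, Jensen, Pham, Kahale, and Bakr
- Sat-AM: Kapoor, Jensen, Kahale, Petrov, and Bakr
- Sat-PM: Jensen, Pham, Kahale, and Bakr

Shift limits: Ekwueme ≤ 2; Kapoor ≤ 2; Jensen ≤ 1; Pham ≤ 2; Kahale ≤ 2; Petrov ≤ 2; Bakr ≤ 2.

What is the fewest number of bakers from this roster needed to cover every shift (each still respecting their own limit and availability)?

6

12 slots to fill and no one can take more than 2, so at least ⌈12/2⌉ = 6 bakers are needed.
Ekwueme, Kapoor, Pham, Kahale, Petrov, and Bakr alone can cover everything: Mon-PM→Ekwueme, Tue-AM→Bakr, Tue-PM→Petrov, Wed-AM→Kapoor, Wed-PM→Kahale, Thu-AM→Ekwueme, Thu-PM→Kapoor, Fri-AM→Pham, Fri-PM→Kahale, Sat-AM→Petrov+Bakr, Sat-PM→Pham.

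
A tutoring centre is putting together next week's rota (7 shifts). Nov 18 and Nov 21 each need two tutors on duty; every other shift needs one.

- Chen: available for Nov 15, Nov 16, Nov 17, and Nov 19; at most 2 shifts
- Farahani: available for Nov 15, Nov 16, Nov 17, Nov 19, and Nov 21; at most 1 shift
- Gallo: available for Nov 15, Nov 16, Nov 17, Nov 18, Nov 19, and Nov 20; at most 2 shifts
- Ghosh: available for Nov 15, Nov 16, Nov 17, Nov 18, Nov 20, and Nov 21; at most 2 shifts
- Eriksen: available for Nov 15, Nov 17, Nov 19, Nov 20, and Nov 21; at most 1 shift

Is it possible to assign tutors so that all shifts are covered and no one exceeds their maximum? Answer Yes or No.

No

Total capacity is 2+1+2+2+1 = 8 but 9 worker-slots are needed — infeasible.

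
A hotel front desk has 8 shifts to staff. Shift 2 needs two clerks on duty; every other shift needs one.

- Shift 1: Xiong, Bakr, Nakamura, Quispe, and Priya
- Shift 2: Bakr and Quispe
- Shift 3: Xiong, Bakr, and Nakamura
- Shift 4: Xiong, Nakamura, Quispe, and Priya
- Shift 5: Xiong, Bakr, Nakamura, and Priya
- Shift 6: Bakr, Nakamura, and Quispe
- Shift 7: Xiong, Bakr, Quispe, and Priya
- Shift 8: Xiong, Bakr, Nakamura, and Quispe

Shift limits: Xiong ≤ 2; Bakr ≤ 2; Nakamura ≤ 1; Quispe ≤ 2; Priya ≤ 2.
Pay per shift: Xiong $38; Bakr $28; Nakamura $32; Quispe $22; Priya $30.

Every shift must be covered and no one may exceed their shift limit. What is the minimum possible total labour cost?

$268

Shift 2 can only be covered by Bakr and Quispe, so that assignment is forced.
Picking the cheapest available clerk for each shift independently would cost $216, but that ignores the shift limits.
An optimal schedule: Shift 1→Priya, Shift 2→Bakr+Quispe, Shift 3→Xiong, Shift 4→Xiong, Shift 5→Nakamura, Shift 6→Bakr, Shift 7→Priya, Shift 8→Quispe.
Total: 30 + 28 + 22 + 38 + 38 + 32 + 28 + 30 + 22 = $268.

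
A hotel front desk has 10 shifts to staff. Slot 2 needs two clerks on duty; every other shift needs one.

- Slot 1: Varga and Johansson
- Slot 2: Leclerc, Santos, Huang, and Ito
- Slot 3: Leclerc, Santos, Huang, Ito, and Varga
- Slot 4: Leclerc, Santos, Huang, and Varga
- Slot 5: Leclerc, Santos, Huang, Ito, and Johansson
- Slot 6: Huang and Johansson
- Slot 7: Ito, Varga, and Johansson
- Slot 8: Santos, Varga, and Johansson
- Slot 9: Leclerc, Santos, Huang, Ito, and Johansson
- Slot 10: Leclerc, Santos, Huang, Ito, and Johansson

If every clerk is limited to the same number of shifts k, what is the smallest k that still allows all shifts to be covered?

With 6 clerks and 11 worker-slots to fill, someone must work at least ⌈11/6⌉ = 2 shifts, so k ≥ 2.
k = 2 works: Slot 1→Varga, Slot 2→Huang+Ito, Slot 3→Leclerc, Slot 4→Leclerc, Slot 5→Santos, Slot 6→Huang, Slot 7→Ito, Slot 8→Santos, Slot 9→Johansson, Slot 10→Johansson.
Loads: Leclerc 2, Santos 2, Huang 2, Ito 2, Varga 1, Johansson 2 — all ≤ 2.

2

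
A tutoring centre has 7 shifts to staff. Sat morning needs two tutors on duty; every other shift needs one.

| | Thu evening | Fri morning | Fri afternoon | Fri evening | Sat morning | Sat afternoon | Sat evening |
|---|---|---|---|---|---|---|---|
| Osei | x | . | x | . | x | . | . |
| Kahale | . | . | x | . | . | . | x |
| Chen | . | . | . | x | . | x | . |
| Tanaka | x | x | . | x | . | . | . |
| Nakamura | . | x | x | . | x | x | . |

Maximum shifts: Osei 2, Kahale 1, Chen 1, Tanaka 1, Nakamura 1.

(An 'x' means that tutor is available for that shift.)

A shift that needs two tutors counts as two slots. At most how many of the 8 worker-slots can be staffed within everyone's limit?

6

Total capacity across all tutors is 2+1+1+1+1 = 6, and 8 slots are needed, so at most 6 can be filled.
An assignment achieving 6: Thu evening→Osei, Fri morning→Tanaka, Fri evening→Chen, Sat morning→Osei+Nakamura, Sat evening→Kahale.
Loads: Osei 2/2, Kahale 1/1, Chen 1/1, Tanaka 1/1, Nakamura 1/1.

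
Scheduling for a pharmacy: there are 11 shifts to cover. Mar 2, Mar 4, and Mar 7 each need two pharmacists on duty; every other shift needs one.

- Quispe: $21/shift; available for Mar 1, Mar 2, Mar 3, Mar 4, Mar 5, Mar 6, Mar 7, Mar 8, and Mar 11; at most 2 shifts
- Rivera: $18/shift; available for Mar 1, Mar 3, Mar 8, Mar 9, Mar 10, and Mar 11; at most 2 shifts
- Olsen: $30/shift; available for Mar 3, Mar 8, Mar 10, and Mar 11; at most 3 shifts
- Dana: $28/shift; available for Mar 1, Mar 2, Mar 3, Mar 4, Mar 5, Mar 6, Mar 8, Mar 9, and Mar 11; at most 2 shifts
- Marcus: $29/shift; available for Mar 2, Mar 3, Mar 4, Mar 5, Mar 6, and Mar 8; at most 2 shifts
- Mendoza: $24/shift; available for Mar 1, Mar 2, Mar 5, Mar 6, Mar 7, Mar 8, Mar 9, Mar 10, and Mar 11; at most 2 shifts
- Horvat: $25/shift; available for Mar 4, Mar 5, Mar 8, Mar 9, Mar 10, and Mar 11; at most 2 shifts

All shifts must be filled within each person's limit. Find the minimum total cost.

Mar 7 can only be covered by Quispe and Mendoza, so that assignment is forced.
Picking the cheapest available pharmacist for each shift independently would cost $286, but that ignores the shift limits.
An optimal schedule: Mar 1→Rivera, Mar 2→Dana+Marcus, Mar 3→Dana, Mar 4→Horvat+Marcus, Mar 5→Horvat, Mar 6→Quispe, Mar 7→Quispe+Mendoza, Mar 8→Olsen, Mar 9→Rivera, Mar 10→Mendoza, Mar 11→Olsen.
Total: 18 + 28 + 29 + 28 + 25 + 29 + 25 + 21 + 21 + 24 + 30 + 18 + 24 + 30 = $350.

$350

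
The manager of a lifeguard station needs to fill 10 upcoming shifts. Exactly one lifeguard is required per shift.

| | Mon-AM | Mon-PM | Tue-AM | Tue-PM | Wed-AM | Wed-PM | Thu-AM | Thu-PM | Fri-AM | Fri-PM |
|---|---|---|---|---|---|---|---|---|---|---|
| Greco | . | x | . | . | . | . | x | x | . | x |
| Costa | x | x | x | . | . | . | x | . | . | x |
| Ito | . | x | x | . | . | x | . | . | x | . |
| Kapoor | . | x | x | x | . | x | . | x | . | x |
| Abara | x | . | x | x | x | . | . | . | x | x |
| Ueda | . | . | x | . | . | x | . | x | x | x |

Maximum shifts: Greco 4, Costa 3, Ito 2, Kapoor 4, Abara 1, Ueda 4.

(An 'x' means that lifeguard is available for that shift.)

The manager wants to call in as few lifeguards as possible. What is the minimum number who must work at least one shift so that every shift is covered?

4

10 slots to fill and no one can take more than 4, so at least ⌈10/4⌉ = 3 lifeguards are needed.
Shifts {Mon-AM, Tue-PM, Wed-AM, Fri-AM} need 4 slots, but among the lifeguards available for them (Costa, Ito, Kapoor, Abara, and Ueda) any 3 together supply at most 3. So 3 lifeguards are not enough.
Costa, Ito, Kapoor, and Abara alone can cover everything: Mon-AM→Costa, Mon-PM→Costa, Tue-AM→Kapoor, Tue-PM→Kapoor, Wed-AM→Abara, Wed-PM→Ito, Thu-AM→Costa, Thu-PM→Kapoor, Fri-AM→Ito, Fri-PM→Kapoor.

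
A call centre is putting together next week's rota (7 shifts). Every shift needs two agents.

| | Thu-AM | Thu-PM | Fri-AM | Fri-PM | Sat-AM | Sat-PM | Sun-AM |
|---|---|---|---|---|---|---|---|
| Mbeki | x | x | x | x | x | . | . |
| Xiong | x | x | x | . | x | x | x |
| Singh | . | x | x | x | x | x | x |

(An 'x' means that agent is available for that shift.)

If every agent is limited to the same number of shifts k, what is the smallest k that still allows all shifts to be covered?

With 3 agents and 14 worker-slots to fill, someone must work at least ⌈14/3⌉ = 5 shifts, so k ≥ 5.
k = 5 works: Thu-AM→Mbeki+Xiong, Thu-PM→Mbeki+Xiong, Fri-AM→Mbeki+Xiong, Fri-PM→Mbeki+Singh, Sat-AM→Mbeki+Singh, Sat-PM→Xiong+Singh, Sun-AM→Xiong+Singh.
Loads: Mbeki 5, Xiong 5, Singh 4 — all ≤ 5.

5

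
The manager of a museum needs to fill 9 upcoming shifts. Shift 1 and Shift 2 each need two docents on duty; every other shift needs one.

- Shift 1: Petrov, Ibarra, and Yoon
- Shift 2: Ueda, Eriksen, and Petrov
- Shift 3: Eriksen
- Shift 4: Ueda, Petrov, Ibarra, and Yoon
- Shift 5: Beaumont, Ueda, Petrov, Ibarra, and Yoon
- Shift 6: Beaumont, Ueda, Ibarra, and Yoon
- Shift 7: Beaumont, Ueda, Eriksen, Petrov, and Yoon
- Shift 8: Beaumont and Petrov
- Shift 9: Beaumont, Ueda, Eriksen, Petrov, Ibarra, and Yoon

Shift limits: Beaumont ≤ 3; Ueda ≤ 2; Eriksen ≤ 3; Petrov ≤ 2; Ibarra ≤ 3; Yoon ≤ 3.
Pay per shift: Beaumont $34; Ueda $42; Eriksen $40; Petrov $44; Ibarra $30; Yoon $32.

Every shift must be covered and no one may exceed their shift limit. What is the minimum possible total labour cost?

Shift 3 can only be covered by Eriksen, so that assignment is forced.
Picking the cheapest available docent for each shift independently would cost $370, but that ignores the shift limits.
An optimal schedule: Shift 1→Ibarra+Yoon, Shift 2→Eriksen+Ueda, Shift 3→Eriksen, Shift 4→Ibarra, Shift 5→Yoon, Shift 6→Ibarra, Shift 7→Yoon, Shift 8→Beaumont, Shift 9→Beaumont.
Total: 30 + 32 + 40 + 42 + 40 + 30 + 32 + 30 + 32 + 34 + 34 = $376.

$376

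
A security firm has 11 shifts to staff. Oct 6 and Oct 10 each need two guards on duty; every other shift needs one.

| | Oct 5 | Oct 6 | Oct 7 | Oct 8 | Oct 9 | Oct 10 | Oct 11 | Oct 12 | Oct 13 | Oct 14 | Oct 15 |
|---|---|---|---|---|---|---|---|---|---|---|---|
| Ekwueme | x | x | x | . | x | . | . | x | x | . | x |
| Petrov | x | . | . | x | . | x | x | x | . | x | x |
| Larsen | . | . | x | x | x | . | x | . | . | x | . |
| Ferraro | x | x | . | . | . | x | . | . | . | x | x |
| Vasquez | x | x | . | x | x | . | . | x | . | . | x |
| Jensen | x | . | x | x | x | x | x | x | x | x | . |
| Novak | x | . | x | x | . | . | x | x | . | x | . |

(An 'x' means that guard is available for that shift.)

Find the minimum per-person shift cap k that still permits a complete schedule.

With 7 guards and 13 worker-slots to fill, someone must work at least ⌈13/7⌉ = 2 shifts, so k ≥ 2.
k = 2 works: Oct 5→Novak, Oct 6→Ekwueme+Ferraro, Oct 7→Larsen, Oct 8→Vasquez, Oct 9→Larsen, Oct 10→Petrov+Ferraro, Oct 11→Petrov, Oct 12→Jensen, Oct 13→Ekwueme, Oct 14→Jensen, Oct 15→Vasquez.
Loads: Ekwueme 2, Petrov 2, Larsen 2, Ferraro 2, Vasquez 2, Jensen 2, Novak 1 — all ≤ 2.

2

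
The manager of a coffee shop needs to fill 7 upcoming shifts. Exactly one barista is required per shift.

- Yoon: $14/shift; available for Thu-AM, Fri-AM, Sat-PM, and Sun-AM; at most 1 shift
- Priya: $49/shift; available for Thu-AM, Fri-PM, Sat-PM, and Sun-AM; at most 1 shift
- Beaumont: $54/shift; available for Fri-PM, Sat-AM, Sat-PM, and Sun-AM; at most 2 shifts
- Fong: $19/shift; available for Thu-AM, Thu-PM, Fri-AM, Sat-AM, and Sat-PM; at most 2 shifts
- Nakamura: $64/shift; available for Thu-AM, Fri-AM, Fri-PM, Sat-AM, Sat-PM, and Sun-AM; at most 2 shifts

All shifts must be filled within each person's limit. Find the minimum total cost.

$273

Thu-PM can only be covered by Fong, so that assignment is forced.
Picking the cheapest available barista for each shift independently would cost $143, but that ignores the shift limits.
An optimal schedule: Thu-AM→Fong, Thu-PM→Fong, Fri-AM→Yoon, Fri-PM→Priya, Sat-AM→Beaumont, Sat-PM→Nakamura, Sun-AM→Beaumont.
Total: 19 + 19 + 14 + 49 + 54 + 64 + 54 = $273.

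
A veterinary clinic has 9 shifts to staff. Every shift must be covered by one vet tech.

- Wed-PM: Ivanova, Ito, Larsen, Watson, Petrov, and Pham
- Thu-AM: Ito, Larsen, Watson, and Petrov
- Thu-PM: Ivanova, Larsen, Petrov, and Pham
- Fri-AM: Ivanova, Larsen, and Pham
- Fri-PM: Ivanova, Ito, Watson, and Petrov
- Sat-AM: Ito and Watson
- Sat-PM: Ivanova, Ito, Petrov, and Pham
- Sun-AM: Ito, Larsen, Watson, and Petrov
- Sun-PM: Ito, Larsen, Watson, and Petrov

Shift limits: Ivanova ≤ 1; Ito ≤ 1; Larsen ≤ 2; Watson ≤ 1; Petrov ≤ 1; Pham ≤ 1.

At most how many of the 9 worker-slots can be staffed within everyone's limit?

7

Total capacity across all vet techs is 1+1+2+1+1+1 = 7, and 9 slots are needed, so at most 7 can be filled.
An assignment achieving 7: Wed-PM→Pham, Thu-AM→Larsen, Thu-PM→Larsen, Fri-AM→Ivanova, Fri-PM→Watson, Sat-AM→Ito, Sat-PM→Petrov.
Loads: Ivanova 1/1, Ito 1/1, Larsen 2/2, Watson 1/1, Petrov 1/1, Pham 1/1.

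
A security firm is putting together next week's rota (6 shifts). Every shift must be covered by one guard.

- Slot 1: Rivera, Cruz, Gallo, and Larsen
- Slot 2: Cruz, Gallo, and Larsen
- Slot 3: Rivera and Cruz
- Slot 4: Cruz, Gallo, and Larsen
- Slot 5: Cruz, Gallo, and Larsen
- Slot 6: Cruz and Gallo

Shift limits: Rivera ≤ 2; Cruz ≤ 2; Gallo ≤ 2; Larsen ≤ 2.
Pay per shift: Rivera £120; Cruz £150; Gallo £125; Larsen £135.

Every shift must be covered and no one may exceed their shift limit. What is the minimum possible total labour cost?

£760

Picking the cheapest available guard for each shift independently would cost £740, but that ignores the shift limits.
An optimal schedule: Slot 1→Rivera, Slot 2→Gallo, Slot 3→Rivera, Slot 4→Larsen, Slot 5→Larsen, Slot 6→Gallo.
Total: 120 + 125 + 120 + 135 + 135 + 125 = £760.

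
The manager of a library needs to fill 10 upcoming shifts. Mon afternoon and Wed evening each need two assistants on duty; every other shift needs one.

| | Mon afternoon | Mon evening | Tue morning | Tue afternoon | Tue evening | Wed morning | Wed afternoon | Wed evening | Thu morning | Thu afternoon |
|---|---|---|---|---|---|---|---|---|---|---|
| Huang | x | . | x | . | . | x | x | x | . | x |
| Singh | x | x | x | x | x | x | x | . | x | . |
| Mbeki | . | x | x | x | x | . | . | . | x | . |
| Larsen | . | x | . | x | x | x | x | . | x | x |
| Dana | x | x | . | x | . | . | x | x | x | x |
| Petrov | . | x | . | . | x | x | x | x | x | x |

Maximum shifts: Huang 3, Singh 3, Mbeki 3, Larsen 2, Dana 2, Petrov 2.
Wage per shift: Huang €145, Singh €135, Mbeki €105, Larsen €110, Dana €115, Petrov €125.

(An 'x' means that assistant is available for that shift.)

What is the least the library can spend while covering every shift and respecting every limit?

€1420

Picking the cheapest available assistant for each shift independently would cost €1345, but that ignores the shift limits.
An optimal schedule: Mon afternoon→Dana+Singh, Mon evening→Petrov, Tue morning→Mbeki, Tue afternoon→Mbeki, Tue evening→Mbeki, Wed morning→Larsen, Wed afternoon→Singh, Wed evening→Dana+Petrov, Thu morning→Singh, Thu afternoon→Larsen.
Total: 115 + 135 + 125 + 105 + 105 + 105 + 110 + 135 + 115 + 125 + 135 + 110 = €1420.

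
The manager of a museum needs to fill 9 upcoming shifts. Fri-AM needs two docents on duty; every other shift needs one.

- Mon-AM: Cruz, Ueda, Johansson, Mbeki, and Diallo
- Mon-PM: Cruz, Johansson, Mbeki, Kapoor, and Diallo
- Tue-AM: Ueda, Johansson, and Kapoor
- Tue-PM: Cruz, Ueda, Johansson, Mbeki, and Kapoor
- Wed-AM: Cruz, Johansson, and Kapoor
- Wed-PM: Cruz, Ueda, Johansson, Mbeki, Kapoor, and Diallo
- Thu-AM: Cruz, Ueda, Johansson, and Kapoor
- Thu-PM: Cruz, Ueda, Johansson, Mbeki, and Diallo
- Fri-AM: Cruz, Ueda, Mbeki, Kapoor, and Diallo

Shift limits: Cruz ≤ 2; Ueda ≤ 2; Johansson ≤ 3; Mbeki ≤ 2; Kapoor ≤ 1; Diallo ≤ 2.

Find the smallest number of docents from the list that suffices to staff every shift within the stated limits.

10 slots to fill and no one can take more than 3, so at least ⌈10/3⌉ = 4 docents are needed.
Any 4 docents together have capacity at most 3+2+2+2 = 9 < 10 slots, so 4 can never suffice.
Cruz, Ueda, Johansson, Mbeki, and Kapoor alone can cover everything: Mon-AM→Cruz, Mon-PM→Johansson, Tue-AM→Ueda, Tue-PM→Johansson, Wed-AM→Cruz, Wed-PM→Mbeki, Thu-AM→Ueda, Thu-PM→Johansson, Fri-AM→Mbeki+Kapoor.

5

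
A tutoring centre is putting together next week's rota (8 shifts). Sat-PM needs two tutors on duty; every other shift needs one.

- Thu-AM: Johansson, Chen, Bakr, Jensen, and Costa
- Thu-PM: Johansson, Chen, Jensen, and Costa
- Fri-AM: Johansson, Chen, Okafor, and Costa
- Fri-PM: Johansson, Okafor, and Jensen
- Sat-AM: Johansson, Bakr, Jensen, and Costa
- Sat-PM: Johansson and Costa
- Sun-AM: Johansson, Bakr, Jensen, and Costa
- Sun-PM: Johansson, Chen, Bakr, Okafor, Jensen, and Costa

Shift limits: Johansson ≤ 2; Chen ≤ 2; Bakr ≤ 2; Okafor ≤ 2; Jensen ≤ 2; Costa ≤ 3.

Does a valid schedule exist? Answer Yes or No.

Yes

Sat-PM can only be covered by Johansson and Costa, so that assignment is forced.
One valid schedule: Thu-AM→Jensen, Thu-PM→Chen, Fri-AM→Chen, Fri-PM→Johansson, Sat-AM→Bakr, Sat-PM→Johansson+Costa, Sun-AM→Bakr, Sun-PM→Okafor.
Loads: Johansson 2/2, Chen 2/2, Bakr 2/2, Okafor 1/2, Jensen 1/2, Costa 1/3 — all within limits.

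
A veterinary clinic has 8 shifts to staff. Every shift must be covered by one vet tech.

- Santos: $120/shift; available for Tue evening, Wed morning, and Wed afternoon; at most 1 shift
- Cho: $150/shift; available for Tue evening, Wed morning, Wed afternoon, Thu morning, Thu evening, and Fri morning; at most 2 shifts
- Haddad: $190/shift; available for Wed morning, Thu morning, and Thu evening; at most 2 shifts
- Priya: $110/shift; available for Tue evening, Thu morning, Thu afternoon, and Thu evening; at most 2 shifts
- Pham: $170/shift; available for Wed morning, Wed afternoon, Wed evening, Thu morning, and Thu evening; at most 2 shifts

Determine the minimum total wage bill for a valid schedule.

Wed evening can only be covered by Pham, so that assignment is forced.
Thu afternoon can only be covered by Priya, so that assignment is forced.
Fri morning can only be covered by Cho, so that assignment is forced.
Picking the cheapest available vet tech for each shift independently would cost $1000, but that ignores the shift limits.
An optimal schedule: Tue evening→Priya, Wed morning→Cho, Wed afternoon→Santos, Wed evening→Pham, Thu morning→Pham, Thu afternoon→Priya, Thu evening→Haddad, Fri morning→Cho.
Total: 110 + 150 + 120 + 170 + 170 + 110 + 190 + 150 = $1170.

$1170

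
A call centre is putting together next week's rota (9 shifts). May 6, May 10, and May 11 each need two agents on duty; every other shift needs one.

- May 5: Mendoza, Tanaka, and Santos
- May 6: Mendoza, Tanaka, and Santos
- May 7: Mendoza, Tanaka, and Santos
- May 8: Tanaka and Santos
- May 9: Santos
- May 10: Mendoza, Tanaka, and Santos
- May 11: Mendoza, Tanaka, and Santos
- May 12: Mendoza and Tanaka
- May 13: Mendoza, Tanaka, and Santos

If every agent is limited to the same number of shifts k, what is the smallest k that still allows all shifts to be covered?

With 3 agents and 12 worker-slots to fill, someone must work at least ⌈12/3⌉ = 4 shifts, so k ≥ 4.
k = 4 works: May 5→Mendoza, May 6→Mendoza+Tanaka, May 7→Mendoza, May 8→Tanaka, May 9→Santos, May 10→Tanaka+Santos, May 11→Tanaka+Santos, May 12→Mendoza, May 13→Santos.
Loads: Mendoza 4, Tanaka 4, Santos 4 — all ≤ 4.

4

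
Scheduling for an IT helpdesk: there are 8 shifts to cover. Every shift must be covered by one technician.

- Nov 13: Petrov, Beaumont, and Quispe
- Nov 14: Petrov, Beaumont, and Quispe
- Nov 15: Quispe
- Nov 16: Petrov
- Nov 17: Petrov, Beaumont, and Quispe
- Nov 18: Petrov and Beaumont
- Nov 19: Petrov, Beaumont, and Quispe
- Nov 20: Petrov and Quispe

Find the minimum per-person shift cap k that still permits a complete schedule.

3

With 3 technicians and 8 worker-slots to fill, someone must work at least ⌈8/3⌉ = 3 shifts, so k ≥ 3.
k = 3 works: Nov 13→Beaumont, Nov 14→Beaumont, Nov 15→Quispe, Nov 16→Petrov, Nov 17→Beaumont, Nov 18→Petrov, Nov 19→Quispe, Nov 20→Petrov.
Loads: Petrov 3, Beaumont 3, Quispe 2 — all ≤ 3.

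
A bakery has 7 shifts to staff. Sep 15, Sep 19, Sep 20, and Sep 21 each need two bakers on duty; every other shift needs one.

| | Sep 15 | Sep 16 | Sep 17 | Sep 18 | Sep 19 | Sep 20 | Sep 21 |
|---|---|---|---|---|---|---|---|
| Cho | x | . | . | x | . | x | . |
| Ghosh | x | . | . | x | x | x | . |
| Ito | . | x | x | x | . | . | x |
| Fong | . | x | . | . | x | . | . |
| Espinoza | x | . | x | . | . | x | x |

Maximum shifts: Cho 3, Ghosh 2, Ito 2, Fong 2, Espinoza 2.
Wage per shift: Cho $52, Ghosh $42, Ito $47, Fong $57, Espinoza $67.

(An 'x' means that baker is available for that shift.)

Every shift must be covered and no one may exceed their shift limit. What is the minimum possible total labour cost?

$582

Sep 19 can only be covered by Ghosh and Fong, so that assignment is forced.
Sep 21 can only be covered by Ito and Espinoza, so that assignment is forced.
Picking the cheapest available baker for each shift independently would cost $537, but that ignores the shift limits.
An optimal schedule: Sep 15→Cho+Ghosh, Sep 16→Fong, Sep 17→Ito, Sep 18→Cho, Sep 19→Ghosh+Fong, Sep 20→Cho+Espinoza, Sep 21→Ito+Espinoza.
Total: 52 + 42 + 57 + 47 + 52 + 42 + 57 + 52 + 67 + 47 + 67 = $582.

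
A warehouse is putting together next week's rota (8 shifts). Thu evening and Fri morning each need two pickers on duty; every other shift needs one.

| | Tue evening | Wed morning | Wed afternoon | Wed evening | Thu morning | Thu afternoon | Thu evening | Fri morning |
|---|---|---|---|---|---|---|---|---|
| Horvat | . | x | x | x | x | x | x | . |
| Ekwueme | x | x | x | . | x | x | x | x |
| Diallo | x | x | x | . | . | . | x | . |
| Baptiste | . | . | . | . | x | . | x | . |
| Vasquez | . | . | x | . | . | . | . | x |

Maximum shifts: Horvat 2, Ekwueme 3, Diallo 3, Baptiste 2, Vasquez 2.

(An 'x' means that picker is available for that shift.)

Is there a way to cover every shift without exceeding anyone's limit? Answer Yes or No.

Wed evening can only be covered by Horvat, so that assignment is forced.
Fri morning can only be covered by Ekwueme and Vasquez, so that assignment is forced.
One valid schedule: Tue evening→Ekwueme, Wed morning→Ekwueme, Wed afternoon→Diallo, Wed evening→Horvat, Thu morning→Baptiste, Thu afternoon→Horvat, Thu evening→Diallo+Baptiste, Fri morning→Ekwueme+Vasquez.
Loads: Horvat 2/2, Ekwueme 3/3, Diallo 2/3, Baptiste 2/2, Vasquez 1/2 — all within limits.

Yes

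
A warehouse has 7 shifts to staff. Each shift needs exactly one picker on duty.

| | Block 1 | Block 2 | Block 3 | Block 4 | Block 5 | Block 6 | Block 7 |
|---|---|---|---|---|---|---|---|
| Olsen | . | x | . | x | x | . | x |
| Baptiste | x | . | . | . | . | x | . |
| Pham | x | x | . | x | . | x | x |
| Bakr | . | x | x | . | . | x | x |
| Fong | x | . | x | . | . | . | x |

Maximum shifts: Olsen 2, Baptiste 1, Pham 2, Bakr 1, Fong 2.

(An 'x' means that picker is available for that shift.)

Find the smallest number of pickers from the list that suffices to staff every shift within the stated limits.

4

7 slots to fill and no one can take more than 2, so at least ⌈7/2⌉ = 4 pickers are needed.
Olsen, Baptiste, Pham, and Fong alone can cover everything: Block 1→Pham, Block 2→Olsen, Block 3→Fong, Block 4→Pham, Block 5→Olsen, Block 6→Baptiste, Block 7→Fong.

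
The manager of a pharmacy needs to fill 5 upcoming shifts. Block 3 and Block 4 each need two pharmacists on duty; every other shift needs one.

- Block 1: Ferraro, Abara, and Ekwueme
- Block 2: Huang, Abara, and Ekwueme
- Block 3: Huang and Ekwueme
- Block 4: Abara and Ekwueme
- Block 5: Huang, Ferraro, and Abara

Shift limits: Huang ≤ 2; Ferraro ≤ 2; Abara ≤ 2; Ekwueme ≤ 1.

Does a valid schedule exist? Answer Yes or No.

Total capacity is 7 and 7 slots are needed, so capacity alone doesn't rule it out.
Shifts {Block 3, Block 4} need 4 worker-slots in total, but the pharmacists available for any of those shifts (Huang, Abara, and Ekwueme) can supply at most 3 among them. So no valid schedule exists.

No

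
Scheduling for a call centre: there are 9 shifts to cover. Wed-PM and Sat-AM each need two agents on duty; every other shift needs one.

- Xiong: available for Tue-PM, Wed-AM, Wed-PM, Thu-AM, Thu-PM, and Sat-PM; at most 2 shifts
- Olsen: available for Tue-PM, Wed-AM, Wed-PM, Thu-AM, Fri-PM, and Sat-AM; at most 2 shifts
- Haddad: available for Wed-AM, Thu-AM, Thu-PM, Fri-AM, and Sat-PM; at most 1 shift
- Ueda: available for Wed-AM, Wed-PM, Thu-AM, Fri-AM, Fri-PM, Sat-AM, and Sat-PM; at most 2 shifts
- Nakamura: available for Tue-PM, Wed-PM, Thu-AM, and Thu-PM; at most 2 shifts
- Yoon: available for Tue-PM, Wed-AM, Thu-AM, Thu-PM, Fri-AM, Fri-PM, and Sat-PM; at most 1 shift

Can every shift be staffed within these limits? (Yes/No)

No

Total capacity is 2+2+1+2+2+1 = 10 but 11 worker-slots are needed — infeasible.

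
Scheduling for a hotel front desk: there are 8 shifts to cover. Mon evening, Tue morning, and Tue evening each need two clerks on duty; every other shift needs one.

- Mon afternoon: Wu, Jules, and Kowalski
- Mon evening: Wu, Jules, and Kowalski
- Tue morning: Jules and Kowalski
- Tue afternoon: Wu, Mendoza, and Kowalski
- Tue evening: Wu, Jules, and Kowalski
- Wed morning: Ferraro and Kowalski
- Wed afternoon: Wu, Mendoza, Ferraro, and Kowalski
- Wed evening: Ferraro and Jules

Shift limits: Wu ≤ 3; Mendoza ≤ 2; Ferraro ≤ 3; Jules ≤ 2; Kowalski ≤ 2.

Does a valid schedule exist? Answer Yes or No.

Yes

Tue morning can only be covered by Jules and Kowalski, so that assignment is forced.
One valid schedule: Mon afternoon→Wu, Mon evening→Wu+Jules, Tue morning→Jules+Kowalski, Tue afternoon→Mendoza, Tue evening→Wu+Kowalski, Wed morning→Ferraro, Wed afternoon→Mendoza, Wed evening→Ferraro.
Loads: Wu 3/3, Mendoza 2/2, Ferraro 2/3, Jules 2/2, Kowalski 2/2 — all within limits.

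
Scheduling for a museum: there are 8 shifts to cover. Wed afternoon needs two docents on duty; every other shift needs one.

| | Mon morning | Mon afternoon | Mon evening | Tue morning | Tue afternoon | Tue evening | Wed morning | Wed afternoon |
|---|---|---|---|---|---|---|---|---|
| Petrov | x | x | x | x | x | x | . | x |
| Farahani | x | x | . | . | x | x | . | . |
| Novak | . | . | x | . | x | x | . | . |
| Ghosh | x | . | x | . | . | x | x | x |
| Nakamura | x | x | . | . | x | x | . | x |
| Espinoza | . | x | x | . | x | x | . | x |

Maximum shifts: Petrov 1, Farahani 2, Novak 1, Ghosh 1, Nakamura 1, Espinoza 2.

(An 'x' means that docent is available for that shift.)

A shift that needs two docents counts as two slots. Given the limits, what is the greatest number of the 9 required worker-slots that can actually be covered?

8

Total capacity across all docents is 1+2+1+1+1+2 = 8, and 9 slots are needed, so at most 8 can be filled.
An assignment achieving 8: Mon morning→Farahani, Mon afternoon→Farahani, Mon evening→Novak, Tue morning→Petrov, Tue afternoon→Espinoza, Wed morning→Ghosh, Wed afternoon→Nakamura+Espinoza.
Loads: Petrov 1/1, Farahani 2/2, Novak 1/1, Ghosh 1/1, Nakamura 1/1, Espinoza 2/2.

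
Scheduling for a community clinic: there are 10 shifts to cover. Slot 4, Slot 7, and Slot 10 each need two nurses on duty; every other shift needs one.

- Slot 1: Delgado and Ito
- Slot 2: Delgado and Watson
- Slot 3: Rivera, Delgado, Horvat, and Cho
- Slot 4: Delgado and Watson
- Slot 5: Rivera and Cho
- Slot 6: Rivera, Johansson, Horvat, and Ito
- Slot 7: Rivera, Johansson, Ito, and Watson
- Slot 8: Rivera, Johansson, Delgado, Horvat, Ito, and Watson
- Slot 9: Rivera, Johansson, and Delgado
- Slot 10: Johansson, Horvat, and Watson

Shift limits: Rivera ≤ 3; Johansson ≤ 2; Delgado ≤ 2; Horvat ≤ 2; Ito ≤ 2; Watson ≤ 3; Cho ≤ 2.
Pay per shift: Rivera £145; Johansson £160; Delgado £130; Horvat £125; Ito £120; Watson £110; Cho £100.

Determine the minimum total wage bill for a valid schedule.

Slot 4 can only be covered by Delgado and Watson, so that assignment is forced.
Picking the cheapest available nurse for each shift independently would cost £1495, but that ignores the shift limits.
An optimal schedule: Slot 1→Ito, Slot 2→Watson, Slot 3→Cho, Slot 4→Watson+Delgado, Slot 5→Cho, Slot 6→Horvat, Slot 7→Ito+Rivera, Slot 8→Rivera, Slot 9→Delgado, Slot 10→Watson+Horvat.
Total: 120 + 110 + 100 + 110 + 130 + 100 + 125 + 120 + 145 + 145 + 130 + 110 + 125 = £1570.

£1570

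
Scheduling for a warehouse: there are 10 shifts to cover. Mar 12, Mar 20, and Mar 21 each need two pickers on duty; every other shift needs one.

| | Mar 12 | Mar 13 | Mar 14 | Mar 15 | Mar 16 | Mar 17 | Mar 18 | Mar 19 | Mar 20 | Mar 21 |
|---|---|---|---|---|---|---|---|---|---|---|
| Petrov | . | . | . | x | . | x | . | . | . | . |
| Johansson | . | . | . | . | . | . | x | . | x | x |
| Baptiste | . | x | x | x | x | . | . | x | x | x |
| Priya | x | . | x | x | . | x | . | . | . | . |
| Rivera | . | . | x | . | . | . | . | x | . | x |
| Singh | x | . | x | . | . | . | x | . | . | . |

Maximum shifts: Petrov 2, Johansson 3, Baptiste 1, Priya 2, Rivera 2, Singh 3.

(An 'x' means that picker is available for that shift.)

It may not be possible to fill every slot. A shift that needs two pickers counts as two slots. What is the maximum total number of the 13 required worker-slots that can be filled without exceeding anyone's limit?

11

Total capacity across all pickers is 2+3+1+2+2+3 = 13, and 13 slots are needed, so at most 13 can be filled.
Shifts {Mar 13, Mar 16} need 2 slots but only Baptiste are available for them, supplying at most 1 — so at least 1 slot must go unfilled.
An assignment achieving 11: Mar 12→Priya+Singh, Mar 13→Baptiste, Mar 14→Priya, Mar 15→Petrov, Mar 17→Petrov, Mar 18→Johansson, Mar 19→Rivera, Mar 20→Johansson, Mar 21→Johansson+Rivera.
Loads: Petrov 2/2, Johansson 3/3, Baptiste 1/1, Priya 2/2, Rivera 2/2, Singh 1/3.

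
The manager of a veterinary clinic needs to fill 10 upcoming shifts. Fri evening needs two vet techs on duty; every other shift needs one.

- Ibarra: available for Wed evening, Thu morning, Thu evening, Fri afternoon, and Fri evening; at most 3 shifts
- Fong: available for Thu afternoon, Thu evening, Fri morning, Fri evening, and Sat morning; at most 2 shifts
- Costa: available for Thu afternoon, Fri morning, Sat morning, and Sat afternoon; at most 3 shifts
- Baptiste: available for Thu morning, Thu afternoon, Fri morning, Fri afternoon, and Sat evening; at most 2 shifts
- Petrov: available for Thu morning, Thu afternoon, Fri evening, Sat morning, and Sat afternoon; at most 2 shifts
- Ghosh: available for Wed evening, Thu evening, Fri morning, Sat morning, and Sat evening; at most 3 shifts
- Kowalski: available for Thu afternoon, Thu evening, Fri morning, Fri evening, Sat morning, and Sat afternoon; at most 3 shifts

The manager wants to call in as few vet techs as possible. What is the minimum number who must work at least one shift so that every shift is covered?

11 slots to fill and no one can take more than 3, so at least ⌈11/3⌉ = 4 vet techs are needed.
Ibarra, Fong, Costa, and Ghosh alone can cover everything: Wed evening→Ghosh, Thu morning→Ibarra, Thu afternoon→Fong, Thu evening→Ghosh, Fri morning→Costa, Fri afternoon→Ibarra, Fri evening→Ibarra+Fong, Sat morning→Costa, Sat afternoon→Costa, Sat evening→Ghosh.

4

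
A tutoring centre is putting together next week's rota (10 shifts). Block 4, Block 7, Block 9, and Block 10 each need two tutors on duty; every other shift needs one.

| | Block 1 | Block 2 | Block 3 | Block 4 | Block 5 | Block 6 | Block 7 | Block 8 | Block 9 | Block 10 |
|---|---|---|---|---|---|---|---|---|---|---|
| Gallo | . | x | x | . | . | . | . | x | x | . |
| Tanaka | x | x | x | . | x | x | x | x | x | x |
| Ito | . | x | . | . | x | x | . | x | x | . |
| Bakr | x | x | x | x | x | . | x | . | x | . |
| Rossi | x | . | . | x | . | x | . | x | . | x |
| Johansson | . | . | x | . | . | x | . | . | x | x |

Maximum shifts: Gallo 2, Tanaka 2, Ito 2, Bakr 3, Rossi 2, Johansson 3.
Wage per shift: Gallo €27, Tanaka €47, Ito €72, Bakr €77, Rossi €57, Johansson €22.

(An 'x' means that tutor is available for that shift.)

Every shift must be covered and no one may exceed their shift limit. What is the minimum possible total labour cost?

€703

Block 4 can only be covered by Bakr and Rossi, so that assignment is forced.
Block 7 can only be covered by Tanaka and Bakr, so that assignment is forced.
Picking the cheapest available tutor for each shift independently would cost €568, but that ignores the shift limits.
An optimal schedule: Block 1→Tanaka, Block 2→Gallo, Block 3→Gallo, Block 4→Bakr+Rossi, Block 5→Ito, Block 6→Johansson, Block 7→Tanaka+Bakr, Block 8→Ito, Block 9→Bakr+Johansson, Block 10→Rossi+Johansson.
Total: 47 + 27 + 27 + 77 + 57 + 72 + 22 + 47 + 77 + 72 + 77 + 22 + 57 + 22 = €703.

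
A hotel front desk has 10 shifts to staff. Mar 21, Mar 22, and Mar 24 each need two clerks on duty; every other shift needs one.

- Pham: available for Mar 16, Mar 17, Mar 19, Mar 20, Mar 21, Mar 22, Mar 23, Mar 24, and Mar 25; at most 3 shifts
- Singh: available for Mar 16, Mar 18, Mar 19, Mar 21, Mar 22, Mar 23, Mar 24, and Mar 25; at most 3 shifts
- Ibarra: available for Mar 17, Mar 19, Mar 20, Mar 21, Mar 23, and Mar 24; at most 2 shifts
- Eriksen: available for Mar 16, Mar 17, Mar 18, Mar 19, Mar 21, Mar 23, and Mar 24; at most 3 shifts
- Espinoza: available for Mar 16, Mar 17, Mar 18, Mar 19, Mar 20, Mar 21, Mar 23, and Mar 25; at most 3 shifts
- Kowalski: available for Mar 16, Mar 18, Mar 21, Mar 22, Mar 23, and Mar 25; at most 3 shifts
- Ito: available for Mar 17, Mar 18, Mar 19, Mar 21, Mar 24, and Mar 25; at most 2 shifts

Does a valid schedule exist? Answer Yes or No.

One valid schedule: Mar 16→Pham, Mar 17→Ibarra, Mar 18→Singh, Mar 19→Ibarra, Mar 20→Pham, Mar 21→Eriksen+Espinoza, Mar 22→Pham+Singh, Mar 23→Eriksen, Mar 24→Eriksen+Ito, Mar 25→Singh.
Loads: Pham 3/3, Singh 3/3, Ibarra 2/2, Eriksen 3/3, Espinoza 1/3, Kowalski 0/3, Ito 1/2 — all within limits.

Yes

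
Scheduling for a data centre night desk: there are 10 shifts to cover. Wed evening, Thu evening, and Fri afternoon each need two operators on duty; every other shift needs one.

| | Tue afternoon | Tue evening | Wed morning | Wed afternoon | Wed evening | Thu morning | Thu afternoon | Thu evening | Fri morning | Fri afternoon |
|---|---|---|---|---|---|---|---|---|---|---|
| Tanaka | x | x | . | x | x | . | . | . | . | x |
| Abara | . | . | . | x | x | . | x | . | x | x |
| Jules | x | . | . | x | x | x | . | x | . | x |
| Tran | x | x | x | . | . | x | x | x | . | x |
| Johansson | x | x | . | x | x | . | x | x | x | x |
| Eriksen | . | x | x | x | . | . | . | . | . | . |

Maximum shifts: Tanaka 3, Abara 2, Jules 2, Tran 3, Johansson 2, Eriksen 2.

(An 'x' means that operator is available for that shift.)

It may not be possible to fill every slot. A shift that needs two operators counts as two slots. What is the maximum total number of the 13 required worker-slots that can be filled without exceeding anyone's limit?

Total capacity across all operators is 3+2+2+3+2+2 = 14, and 13 slots are needed, so at most 13 can be filled.
An assignment achieving 13: Tue afternoon→Tanaka, Tue evening→Tanaka, Wed morning→Tran, Wed afternoon→Eriksen, Wed evening→Tanaka+Johansson, Thu morning→Jules, Thu afternoon→Abara, Thu evening→Jules+Tran, Fri morning→Abara, Fri afternoon→Tran+Johansson.
Loads: Tanaka 3/3, Abara 2/2, Jules 2/2, Tran 3/3, Johansson 2/2, Eriksen 1/2.

13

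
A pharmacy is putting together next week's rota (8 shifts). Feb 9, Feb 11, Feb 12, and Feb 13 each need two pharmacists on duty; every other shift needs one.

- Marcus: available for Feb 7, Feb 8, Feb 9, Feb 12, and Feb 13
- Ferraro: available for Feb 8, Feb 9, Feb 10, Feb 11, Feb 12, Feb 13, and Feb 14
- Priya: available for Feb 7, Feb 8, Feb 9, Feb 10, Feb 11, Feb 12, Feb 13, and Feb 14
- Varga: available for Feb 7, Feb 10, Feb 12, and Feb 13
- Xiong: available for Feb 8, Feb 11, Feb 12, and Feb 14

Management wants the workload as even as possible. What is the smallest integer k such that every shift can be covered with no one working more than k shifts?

3

With 5 pharmacists and 12 worker-slots to fill, someone must work at least ⌈12/5⌉ = 3 shifts, so k ≥ 3.
k = 3 works: Feb 7→Marcus, Feb 8→Marcus, Feb 9→Marcus+Ferraro, Feb 10→Ferraro, Feb 11→Ferraro+Priya, Feb 12→Varga+Xiong, Feb 13→Priya+Varga, Feb 14→Priya.
Loads: Marcus 3, Ferraro 3, Priya 3, Varga 2, Xiong 1 — all ≤ 3.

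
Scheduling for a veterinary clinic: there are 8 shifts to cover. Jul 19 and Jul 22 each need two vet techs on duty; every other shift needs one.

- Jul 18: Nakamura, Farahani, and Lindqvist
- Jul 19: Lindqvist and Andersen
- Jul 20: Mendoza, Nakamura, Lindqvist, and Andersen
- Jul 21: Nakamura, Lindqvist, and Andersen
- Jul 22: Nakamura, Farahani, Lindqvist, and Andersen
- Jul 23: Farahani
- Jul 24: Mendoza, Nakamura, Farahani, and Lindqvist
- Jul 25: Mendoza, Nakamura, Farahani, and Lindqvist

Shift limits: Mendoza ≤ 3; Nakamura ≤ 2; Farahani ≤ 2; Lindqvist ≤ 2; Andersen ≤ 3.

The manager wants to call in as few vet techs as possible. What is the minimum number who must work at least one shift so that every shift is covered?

10 slots to fill and no one can take more than 3, so at least ⌈10/3⌉ = 4 vet techs are needed.
Mendoza, Farahani, Lindqvist, and Andersen alone can cover everything: Jul 18→Farahani, Jul 19→Lindqvist+Andersen, Jul 20→Mendoza, Jul 21→Andersen, Jul 22→Lindqvist+Andersen, Jul 23→Farahani, Jul 24→Mendoza, Jul 25→Mendoza.

4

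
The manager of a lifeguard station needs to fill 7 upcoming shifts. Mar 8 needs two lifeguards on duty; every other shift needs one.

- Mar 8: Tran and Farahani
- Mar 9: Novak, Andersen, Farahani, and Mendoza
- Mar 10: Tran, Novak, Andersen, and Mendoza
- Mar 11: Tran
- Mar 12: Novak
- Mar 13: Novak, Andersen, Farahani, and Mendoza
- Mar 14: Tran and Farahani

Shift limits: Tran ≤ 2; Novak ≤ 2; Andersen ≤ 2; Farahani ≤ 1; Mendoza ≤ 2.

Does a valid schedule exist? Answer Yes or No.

No

Total capacity is 9 and 8 slots are needed, so capacity alone doesn't rule it out.
Shifts {Mar 8, Mar 11, Mar 14} need 4 worker-slots in total, but the lifeguards available for any of those shifts (Tran and Farahani) can supply at most 3 among them. So no valid schedule exists.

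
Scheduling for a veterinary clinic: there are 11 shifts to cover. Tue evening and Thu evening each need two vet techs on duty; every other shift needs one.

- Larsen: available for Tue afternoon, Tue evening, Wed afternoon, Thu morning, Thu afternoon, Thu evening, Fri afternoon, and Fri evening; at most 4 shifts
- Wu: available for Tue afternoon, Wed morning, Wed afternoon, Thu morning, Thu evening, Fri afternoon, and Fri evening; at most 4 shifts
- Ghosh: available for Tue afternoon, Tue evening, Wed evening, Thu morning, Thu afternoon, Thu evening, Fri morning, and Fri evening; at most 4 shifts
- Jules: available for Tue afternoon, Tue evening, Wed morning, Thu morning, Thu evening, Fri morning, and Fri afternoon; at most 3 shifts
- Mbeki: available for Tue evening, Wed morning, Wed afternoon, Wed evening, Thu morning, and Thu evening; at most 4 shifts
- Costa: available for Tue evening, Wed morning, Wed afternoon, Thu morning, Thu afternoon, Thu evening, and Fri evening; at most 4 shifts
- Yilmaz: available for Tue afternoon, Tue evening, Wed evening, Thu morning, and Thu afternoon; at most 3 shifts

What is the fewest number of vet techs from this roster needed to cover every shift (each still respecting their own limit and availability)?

13 slots to fill and no one can take more than 4, so at least ⌈13/4⌉ = 4 vet techs are needed.
Larsen, Wu, Ghosh, and Jules alone can cover everything: Tue afternoon→Wu, Tue evening→Larsen+Ghosh, Wed morning→Wu, Wed afternoon→Larsen, Wed evening→Ghosh, Thu morning→Wu, Thu afternoon→Larsen, Thu evening→Ghosh+Jules, Fri morning→Ghosh, Fri afternoon→Larsen, Fri evening→Wu.

4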